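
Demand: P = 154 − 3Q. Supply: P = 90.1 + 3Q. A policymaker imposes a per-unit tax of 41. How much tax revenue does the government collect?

156.48

Competitive equilibrium: 154 − 3Q = 90.1 + 3Q → Q* = 10.65, P* = 122.05.
With the tax, the buyer price exceeds the seller price by 41: (154 − 3Q) − (90.1 + 3Q) = 41 → Q' = 3.8167.
Tax revenue = 41 × 3.8167 = 156.48.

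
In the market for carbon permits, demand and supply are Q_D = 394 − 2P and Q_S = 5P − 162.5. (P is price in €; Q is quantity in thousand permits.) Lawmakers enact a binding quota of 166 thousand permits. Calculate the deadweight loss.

In inverse form: demand P = 197 − 0.5Q, supply P = 32.5 + 0.2Q.
Competitive equilibrium: 197 − 0.5Q = 32.5 + 0.2Q → Q* = 235, P* = 79.5.
At Q = 166: demand price = 197 − 0.5·166 = 114; supply price = 32.5 + 0.2·166 = 65.7.
ΔQ = 235 − 166 = 69; wedge = 114 − 65.7 = 48.3.
DWL = ½ × 69 × 48.3 = €1666.35 thousand.

€1666.35 thousand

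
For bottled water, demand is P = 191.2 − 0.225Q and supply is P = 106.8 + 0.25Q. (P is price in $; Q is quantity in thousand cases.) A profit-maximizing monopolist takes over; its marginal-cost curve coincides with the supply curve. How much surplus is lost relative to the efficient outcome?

Competitive equilibrium: 191.2 − 0.225Q = 106.8 + 0.25Q → Q* = 177.6842, P* = 151.2211.
Marginal revenue: MR = 191.2 − 0.45Q. Set MR = MC: 191.2 − 0.45Q = 106.8 + 0.25Q → Q_m = 120.5714.
Price P_m = 191.2 − 0.225·120.5714 = 164.0714; MC(Q_m) = 106.8 + 0.25·120.5714 = 136.9429.
Competitive Q* = 177.6842, so ΔQ = 57.1128; wedge = 164.0714 − 136.9429 = 27.1285.
The triangle = ½ × 57.1128 × 27.1285 = $774.69 thousand.

$774.69 thousand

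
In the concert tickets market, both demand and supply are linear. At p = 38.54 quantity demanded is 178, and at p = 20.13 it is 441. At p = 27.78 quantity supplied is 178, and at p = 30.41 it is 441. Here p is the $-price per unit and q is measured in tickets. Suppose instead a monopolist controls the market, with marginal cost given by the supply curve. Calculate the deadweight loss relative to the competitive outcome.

$850.69

Demand slope = (20.13 − 38.54)/(441 − 178) = −0.07, so p = 51 − 0.07q.
Supply slope = (30.41 − 27.78)/(441 − 178) = 0.01, so p = 26 + 0.01q.
Competitive equilibrium: 51 − 0.07q = 26 + 0.01q → q* = 312.5, p* = 29.125.
Marginal revenue: MR = 51 − 0.14q. Set MR = MC: 51 − 0.14q = 26 + 0.01q → q_m = 166.6667.
Price p_m = 51 − 0.07·166.6667 = 39.3333; MC(q_m) = 26 + 0.01·166.6667 = 27.6667.
Competitive q* = 312.5, so Δq = 145.8333; wedge = 39.3333 − 27.6667 = 11.6666.
The triangle = ½ × 145.8333 × 11.6666 = $850.69.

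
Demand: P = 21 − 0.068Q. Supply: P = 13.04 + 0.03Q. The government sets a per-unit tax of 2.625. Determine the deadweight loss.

Competitive equilibrium: 21 − 0.068Q = 13.04 + 0.03Q → Q* = 81.2245, P* = 15.4767.
With the tax, the buyer price exceeds the seller price by 2.625: (21 − 0.068Q) − (13.04 + 0.03Q) = 2.625 → Q' = 54.4388.
ΔQ = 81.2245 − 54.4388 = 26.7857; the wedge equals the tax, 2.625.
The triangle = ½ × 26.7857 × 2.625 = 35.16.

35.16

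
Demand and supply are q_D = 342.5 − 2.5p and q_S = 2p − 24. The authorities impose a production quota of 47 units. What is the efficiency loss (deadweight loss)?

In inverse form: demand p = 137 − 0.4q, supply p = 12 + 0.5q.
Competitive equilibrium: 137 − 0.4q = 12 + 0.5q → q* = 138.8889, p* = 81.4444.
At q = 47: demand price = 137 − 0.4·47 = 118.2; supply price = 12 + 0.5·47 = 35.5.
Δq = 138.8889 − 47 = 91.8889; wedge = 118.2 − 35.5 = 82.7.
Deadweight loss = ½ × 91.8889 × 82.7 = 3799.61.

3799.61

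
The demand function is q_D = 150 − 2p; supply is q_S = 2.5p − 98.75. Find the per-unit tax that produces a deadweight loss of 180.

18

In inverse form: demand p = 75 − 0.5q, supply p = 39.5 + 0.4q.
Competitive equilibrium: 75 − 0.5q = 39.5 + 0.4q → q* = 39.4444, p* = 55.2778.
A tax t gives Δq = t/0.9 and wedge t, so DWL = t²/1.8.
t²/1.8 = 180 → t² = 324 → t = 18.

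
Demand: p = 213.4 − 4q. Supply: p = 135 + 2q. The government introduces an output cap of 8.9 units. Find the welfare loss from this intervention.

Competitive equilibrium: 213.4 − 4q = 135 + 2q → q* = 13.0667, p* = 161.1333.
At q = 8.9: demand price = 213.4 − 4·8.9 = 177.8; supply price = 135 + 2·8.9 = 152.8.
Δq = 13.0667 − 8.9 = 4.1667; wedge = 177.8 − 152.8 = 25.
The triangle = ½ × 4.1667 × 25 = 52.08.

52.08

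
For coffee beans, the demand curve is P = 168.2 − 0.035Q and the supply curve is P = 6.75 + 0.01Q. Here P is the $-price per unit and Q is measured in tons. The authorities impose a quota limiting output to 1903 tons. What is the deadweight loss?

Competitive equilibrium: 168.2 − 0.035Q = 6.75 + 0.01Q → Q* = 3587.7778, P* = 42.6278.
At Q = 1903: demand price = 168.2 − 0.035·1903 = 101.595; supply price = 6.75 + 0.01·1903 = 25.78.
ΔQ = 3587.7778 − 1903 = 1684.7778; wedge = 101.595 − 25.78 = 75.815.
DWL = ½ × 1684.7778 × 75.815 = $63865.71.

$63865.71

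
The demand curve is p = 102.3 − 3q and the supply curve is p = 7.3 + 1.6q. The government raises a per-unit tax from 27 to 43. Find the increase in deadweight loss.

Competitive equilibrium: 102.3 − 3q = 7.3 + 1.6q → q* = 20.6522, p* = 40.3435.
For a per-unit tax t: Δq = t/4.6, so DWL = ½·t·(t/4.6) = t²/9.2.
At t = 27: DWL = 79.239. At t = 43: DWL = 200.978.
Increase = 200.978 − 79.239 = 121.74.

121.74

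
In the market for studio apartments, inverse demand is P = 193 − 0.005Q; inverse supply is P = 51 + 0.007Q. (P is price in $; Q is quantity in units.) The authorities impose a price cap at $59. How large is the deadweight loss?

$685717.69

Competitive equilibrium: 193 − 0.005Q = 51 + 0.007Q → Q* = 11833.333333, P* = 133.833333.
At the ceiling P = 59, quantity supplied = (59 − 51)/0.007 = 1142.857143.
Willingness to pay at Q' = 1142.857143: 193 − 0.005·1142.857143 = 187.285714.
ΔQ = 11833.333333 − 1142.857143 = 10690.47619; wedge = 187.285714 − 59 = 128.285714.
Deadweight loss = ½ × 10690.47619 × 128.285714 = $685717.69.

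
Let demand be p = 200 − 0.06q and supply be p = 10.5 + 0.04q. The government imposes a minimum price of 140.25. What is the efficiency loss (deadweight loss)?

40425.03

Competitive equilibrium: 200 − 0.06q = 10.5 + 0.04q → q* = 1895, p* = 86.3.
At the floor p = 140.25, quantity demanded = (200 − 140.25)/0.06 = 995.833333.
Sellers' marginal cost at q' = 995.833333: 10.5 + 0.04·995.833333 = 50.333333.
Δq = 1895 − 995.833333 = 899.166667; wedge = 140.25 − 50.333333 = 89.916667.
Welfare loss = ½ × 899.166667 × 89.916667 = 40425.03.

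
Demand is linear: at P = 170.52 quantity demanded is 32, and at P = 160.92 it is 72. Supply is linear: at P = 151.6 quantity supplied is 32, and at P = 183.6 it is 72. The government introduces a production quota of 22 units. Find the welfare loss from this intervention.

Demand slope = (160.92 − 170.52)/(72 − 32) = −0.24, so P = 178.2 − 0.24Q.
Supply slope = (183.6 − 151.6)/(72 − 32) = 0.8, so P = 126 + 0.8Q.
Competitive equilibrium: 178.2 − 0.24Q = 126 + 0.8Q → Q* = 50.1923, P* = 166.1538.
At Q = 22: demand price = 178.2 − 0.24·22 = 172.92; supply price = 126 + 0.8·22 = 143.6.
ΔQ = 50.1923 − 22 = 28.1923; wedge = 172.92 − 143.6 = 29.32.
DWL = ½ × 28.1923 × 29.32 = 413.30.

413.30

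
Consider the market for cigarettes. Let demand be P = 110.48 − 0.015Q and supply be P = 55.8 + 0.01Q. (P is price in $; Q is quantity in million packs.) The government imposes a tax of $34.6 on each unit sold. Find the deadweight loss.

$23943.20 million

Competitive equilibrium: 110.48 − 0.015Q = 55.8 + 0.01Q → Q* = 2187.2, P* = 77.672.
With the tax, the buyer price exceeds the seller price by 34.6: (110.48 − 0.015Q) − (55.8 + 0.01Q) = 34.6 → Q' = 803.2.
ΔQ = 2187.2 − 803.2 = 1384; the wedge equals the tax, 34.6.
DWL = ½ × 1384 × 34.6 = $23943.20 million.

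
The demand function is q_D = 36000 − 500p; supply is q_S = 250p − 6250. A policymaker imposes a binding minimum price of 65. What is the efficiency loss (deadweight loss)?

In inverse form: demand p = 72 − 0.002q, supply p = 25 + 0.004q.
Competitive equilibrium: 72 − 0.002q = 25 + 0.004q → q* = 7833.3333, p* = 56.3333.
At the floor p = 65, quantity demanded = (72 − 65)/0.002 = 3500.
Sellers' marginal cost at q' = 3500: 25 + 0.004·3500 = 39.
Δq = 7833.3333 − 3500 = 4333.3333; wedge = 65 − 39 = 26.
DWL = ½ × 4333.3333 × 26 = 56333.33.

56333.33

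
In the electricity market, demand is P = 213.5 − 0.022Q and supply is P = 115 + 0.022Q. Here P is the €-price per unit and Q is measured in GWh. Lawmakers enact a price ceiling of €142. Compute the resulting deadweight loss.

Competitive equilibrium: 213.5 − 0.022Q = 115 + 0.022Q → Q* = 2238.6364, P* = 164.25.
At the ceiling P = 142, quantity supplied = (142 − 115)/0.022 = 1227.2727.
Willingness to pay at Q' = 1227.2727: 213.5 − 0.022·1227.2727 = 186.5.
ΔQ = 2238.6364 − 1227.2727 = 1011.3637; wedge = 186.5 − 142 = 44.5.
The triangle = ½ × 1011.3637 × 44.5 = €22502.84.

€22502.84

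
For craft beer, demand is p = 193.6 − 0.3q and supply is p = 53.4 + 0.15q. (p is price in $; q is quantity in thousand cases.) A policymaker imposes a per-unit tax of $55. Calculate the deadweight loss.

Competitive equilibrium: 193.6 − 0.3q = 53.4 + 0.15q → q* = 311.5556, p* = 100.1333.
With the tax, the buyer price exceeds the seller price by 55: (193.6 − 0.3q) − (53.4 + 0.15q) = 55 → q' = 189.3333.
Δq = 311.5556 − 189.3333 = 122.2223; the wedge equals the tax, 55.
The triangle = ½ × 122.2223 × 55 = $3361.11 thousand.

$3361.11 thousand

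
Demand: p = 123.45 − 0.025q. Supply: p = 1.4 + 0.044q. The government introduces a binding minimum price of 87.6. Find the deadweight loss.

Competitive equilibrium: 123.45 − 0.025q = 1.4 + 0.044q → q* = 1768.8406, p* = 79.229.
At the floor p = 87.6, quantity demanded = (123.45 − 87.6)/0.025 = 1434.
Sellers' marginal cost at q' = 1434: 1.4 + 0.044·1434 = 64.496.
Δq = 1768.8406 − 1434 = 334.8406; wedge = 87.6 − 64.496 = 23.104.
Deadweight loss = ½ × 334.8406 × 23.104 = 3868.08.

3868.08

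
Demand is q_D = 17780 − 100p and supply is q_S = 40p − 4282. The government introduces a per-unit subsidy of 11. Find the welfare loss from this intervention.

In inverse form: demand p = 177.8 − 0.01q, supply p = 107.05 + 0.025q.
Competitive equilibrium: 177.8 − 0.01q = 107.05 + 0.025q → q* = 2021.4286, p* = 157.5857.
The subsidy lowers effective supply by 11: p = 96.05 + 0.025q.
New quantity: 177.8 − 0.01q = 96.05 + 0.025q → q' = 2335.7143.
Overproduction Δq = 2335.7143 − 2021.4286 = 314.2857; wedge = subsidy = 11.
The triangle = ½ × 314.2857 × 11 = 1728.57.

1728.57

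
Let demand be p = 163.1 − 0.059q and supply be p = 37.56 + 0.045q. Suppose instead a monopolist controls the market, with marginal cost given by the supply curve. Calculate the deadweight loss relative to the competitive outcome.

Competitive equilibrium: 163.1 − 0.059q = 37.56 + 0.045q → q* = 1207.11538, p* = 91.88019.
Marginal revenue: MR = 163.1 − 0.118q. Set MR = MC: 163.1 − 0.118q = 37.56 + 0.045q → q_m = 770.18405.
Price p_m = 163.1 − 0.059·770.18405 = 117.65914; MC(q_m) = 37.56 + 0.045·770.18405 = 72.21828.
Competitive q* = 1207.11538, so Δq = 436.93133; wedge = 117.65914 − 72.21828 = 45.44086.
DWL = ½ × 436.93133 × 45.44086 = 9927.27.

9927.27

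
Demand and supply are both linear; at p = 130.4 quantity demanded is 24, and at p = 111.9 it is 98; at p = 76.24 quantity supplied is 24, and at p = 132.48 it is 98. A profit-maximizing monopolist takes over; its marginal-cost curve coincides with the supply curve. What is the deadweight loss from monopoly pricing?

119.79

Demand slope = (111.9 − 130.4)/(98 − 24) = −0.25, so p = 136.4 − 0.25q.
Supply slope = (132.48 − 76.24)/(98 − 24) = 0.76, so p = 58 + 0.76q.
Competitive equilibrium: 136.4 − 0.25q = 58 + 0.76q → q* = 77.6238, p* = 116.9941.
Marginal revenue: MR = 136.4 − 0.5q. Set MR = MC: 136.4 − 0.5q = 58 + 0.76q → q_m = 62.2222.
Price p_m = 136.4 − 0.25·62.2222 = 120.8445; MC(q_m) = 58 + 0.76·62.2222 = 105.2889.
Competitive q* = 77.6238, so Δq = 15.4016; wedge = 120.8445 − 105.2889 = 15.5556.
DWL = ½ × 15.4016 × 15.5556 = 119.79.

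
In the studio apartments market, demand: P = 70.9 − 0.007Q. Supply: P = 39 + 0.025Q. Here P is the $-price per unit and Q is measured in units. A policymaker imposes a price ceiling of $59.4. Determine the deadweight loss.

Competitive equilibrium: 70.9 − 0.007Q = 39 + 0.025Q → Q* = 996.875, P* = 63.9219.
At the ceiling P = 59.4, quantity supplied = (59.4 − 39)/0.025 = 816.
Willingness to pay at Q' = 816: 70.9 − 0.007·816 = 65.188.
ΔQ = 996.875 − 816 = 180.875; wedge = 65.188 − 59.4 = 5.788.
DWL = ½ × 180.875 × 5.788 = $523.45.

$523.45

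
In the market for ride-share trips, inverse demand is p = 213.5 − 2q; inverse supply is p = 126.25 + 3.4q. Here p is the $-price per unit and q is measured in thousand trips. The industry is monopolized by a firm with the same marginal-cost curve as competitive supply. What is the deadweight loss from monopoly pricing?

Competitive equilibrium: 213.5 − 2q = 126.25 + 3.4q → q* = 16.1574, p* = 181.1852.
Marginal revenue: MR = 213.5 − 4q. Set MR = MC: 213.5 − 4q = 126.25 + 3.4q → q_m = 11.7905.
Price p_m = 213.5 − 2·11.7905 = 189.919; MC(q_m) = 126.25 + 3.4·11.7905 = 166.3377.
Competitive q* = 16.1574, so Δq = 4.3669; wedge = 189.919 − 166.3377 = 23.5813.
Deadweight loss = ½ × 4.3669 × 23.5813 = $51.49 thousand.

$51.49 thousand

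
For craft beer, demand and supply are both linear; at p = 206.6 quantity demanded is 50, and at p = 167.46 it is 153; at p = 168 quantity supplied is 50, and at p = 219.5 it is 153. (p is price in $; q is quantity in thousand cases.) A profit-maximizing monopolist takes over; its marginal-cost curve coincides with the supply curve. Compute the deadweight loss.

$352.59 thousand

Demand slope = (167.46 − 206.6)/(153 − 50) = −0.38, so p = 225.6 − 0.38q.
Supply slope = (219.5 − 168)/(153 − 50) = 0.5, so p = 143 + 0.5q.
Competitive equilibrium: 225.6 − 0.38q = 143 + 0.5q → q* = 93.8636, p* = 189.9318.
Marginal revenue: MR = 225.6 − 0.76q. Set MR = MC: 225.6 − 0.76q = 143 + 0.5q → q_m = 65.5556.
Price p_m = 225.6 − 0.38·65.5556 = 200.6889; MC(q_m) = 143 + 0.5·65.5556 = 175.7778.
Competitive q* = 93.8636, so Δq = 28.308; wedge = 200.6889 − 175.7778 = 24.9111.
The triangle = ½ × 28.308 × 24.9111 = $352.59 thousand.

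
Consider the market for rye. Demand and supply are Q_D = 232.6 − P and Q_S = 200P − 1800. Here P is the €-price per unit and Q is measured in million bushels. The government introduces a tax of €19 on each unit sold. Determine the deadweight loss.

€179.60 million

In inverse form: demand P = 232.6 − Q, supply P = 9 + 0.005Q.
Competitive equilibrium: 232.6 − Q = 9 + 0.005Q → Q* = 222.4876, P* = 10.1124.
With the tax, the buyer price exceeds the seller price by 19: (232.6 − Q) − (9 + 0.005Q) = 19 → Q' = 203.5821.
ΔQ = 222.4876 − 203.5821 = 18.9055; the wedge equals the tax, 19.
Welfare loss = ½ × 18.9055 × 19 = €179.60 million.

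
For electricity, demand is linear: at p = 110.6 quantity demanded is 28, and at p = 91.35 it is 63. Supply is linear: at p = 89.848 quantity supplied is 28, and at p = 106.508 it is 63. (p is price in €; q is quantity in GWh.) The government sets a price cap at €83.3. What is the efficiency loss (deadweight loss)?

€592.42

Demand slope = (91.35 − 110.6)/(63 − 28) = −0.55, so p = 126 − 0.55q.
Supply slope = (106.508 − 89.848)/(63 − 28) = 0.476, so p = 76.52 + 0.476q.
Competitive equilibrium: 126 − 0.55q = 76.52 + 0.476q → q* = 48.2261, p* = 99.4756.
At the ceiling p = 83.3, quantity supplied = (83.3 − 76.52)/0.476 = 14.2437.
Willingness to pay at q' = 14.2437: 126 − 0.55·14.2437 = 118.166.
Δq = 48.2261 − 14.2437 = 33.9824; wedge = 118.166 − 83.3 = 34.866.
Deadweight loss = ½ × 33.9824 × 34.866 = €592.42.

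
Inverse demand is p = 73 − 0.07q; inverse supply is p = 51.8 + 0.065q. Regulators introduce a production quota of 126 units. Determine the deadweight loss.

65.02

Competitive equilibrium: 73 − 0.07q = 51.8 + 0.065q → q* = 157.037, p* = 62.0074.
At q = 126: demand price = 73 − 0.07·126 = 64.18; supply price = 51.8 + 0.065·126 = 59.99.
Δq = 157.037 − 126 = 31.037; wedge = 64.18 − 59.99 = 4.19.
DWL = ½ × 31.037 × 4.19 = 65.02.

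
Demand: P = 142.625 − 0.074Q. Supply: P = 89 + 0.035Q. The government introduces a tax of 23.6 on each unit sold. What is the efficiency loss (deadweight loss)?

2554.86

Competitive equilibrium: 142.625 − 0.074Q = 89 + 0.035Q → Q* = 491.9725, P* = 106.219.
With the tax, the buyer price exceeds the seller price by 23.6: (142.625 − 0.074Q) − (89 + 0.035Q) = 23.6 → Q' = 275.4587.
ΔQ = 491.9725 − 275.4587 = 216.5138; the wedge equals the tax, 23.6.
The triangle = ½ × 216.5138 × 23.6 = 2554.86.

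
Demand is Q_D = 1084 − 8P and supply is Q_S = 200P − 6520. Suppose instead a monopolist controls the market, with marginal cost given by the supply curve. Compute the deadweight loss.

In inverse form: demand P = 135.5 − 0.125Q, supply P = 32.6 + 0.005Q.
Competitive equilibrium: 135.5 − 0.125Q = 32.6 + 0.005Q → Q* = 791.5385, P* = 36.5577.
Marginal revenue: MR = 135.5 − 0.25Q. Set MR = MC: 135.5 − 0.25Q = 32.6 + 0.005Q → Q_m = 403.5294.
Price P_m = 135.5 − 0.125·403.5294 = 85.0588; MC(Q_m) = 32.6 + 0.005·403.5294 = 34.6176.
Competitive Q* = 791.5385, so ΔQ = 388.0091; wedge = 85.0588 − 34.6176 = 50.4412.
The triangle = ½ × 388.0091 × 50.4412 = 9785.82.

9785.82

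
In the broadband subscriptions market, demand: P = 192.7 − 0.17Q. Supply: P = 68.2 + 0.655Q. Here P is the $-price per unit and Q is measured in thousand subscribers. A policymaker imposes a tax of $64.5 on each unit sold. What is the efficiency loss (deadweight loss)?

$2521.36 thousand

Competitive equilibrium: 192.7 − 0.17Q = 68.2 + 0.655Q → Q* = 150.9091, P* = 167.0455.
With the tax, the buyer price exceeds the seller price by 64.5: (192.7 − 0.17Q) − (68.2 + 0.655Q) = 64.5 → Q' = 72.7273.
ΔQ = 150.9091 − 72.7273 = 78.1818; the wedge equals the tax, 64.5.
Welfare loss = ½ × 78.1818 × 64.5 = $2521.36 thousand.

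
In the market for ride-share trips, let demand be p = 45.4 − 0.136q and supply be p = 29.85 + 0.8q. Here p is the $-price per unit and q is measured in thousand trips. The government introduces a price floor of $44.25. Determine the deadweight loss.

$31.14 thousand

Competitive equilibrium: 45.4 − 0.136q = 29.85 + 0.8q → q* = 16.6132, p* = 43.1406.
At the floor p = 44.25, quantity demanded = (45.4 − 44.25)/0.136 = 8.4559.
Sellers' marginal cost at q' = 8.4559: 29.85 + 0.8·8.4559 = 36.6147.
Δq = 16.6132 − 8.4559 = 8.1573; wedge = 44.25 − 36.6147 = 7.6353.
DWL = ½ × 8.1573 × 7.6353 = $31.14 thousand.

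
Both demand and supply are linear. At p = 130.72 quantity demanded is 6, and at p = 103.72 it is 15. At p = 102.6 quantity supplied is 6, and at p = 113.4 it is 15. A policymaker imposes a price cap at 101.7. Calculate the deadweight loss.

116.41

Demand slope = (103.72 − 130.72)/(15 − 6) = −3, so p = 148.72 − 3q.
Supply slope = (113.4 − 102.6)/(15 − 6) = 1.2, so p = 95.4 + 1.2q.
Competitive equilibrium: 148.72 − 3q = 95.4 + 1.2q → q* = 12.6952, p* = 110.6343.
At the ceiling p = 101.7, quantity supplied = (101.7 − 95.4)/1.2 = 5.25.
Willingness to pay at q' = 5.25: 148.72 − 3·5.25 = 132.97.
Δq = 12.6952 − 5.25 = 7.4452; wedge = 132.97 − 101.7 = 31.27.
The triangle = ½ × 7.4452 × 31.27 = 116.41.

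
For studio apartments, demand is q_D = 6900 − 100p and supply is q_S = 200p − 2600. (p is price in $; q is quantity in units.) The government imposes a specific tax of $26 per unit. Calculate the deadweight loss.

In inverse form: demand p = 69 − 0.01q, supply p = 13 + 0.005q.
Competitive equilibrium: 69 − 0.01q = 13 + 0.005q → q* = 3733.3333, p* = 31.6667.
With the tax, the buyer price exceeds the seller price by 26: (69 − 0.01q) − (13 + 0.005q) = 26 → q' = 2000.
Δq = 3733.3333 − 2000 = 1733.3333; the wedge equals the tax, 26.
Deadweight loss = ½ × 1733.3333 × 26 = $22533.33.

$22533.33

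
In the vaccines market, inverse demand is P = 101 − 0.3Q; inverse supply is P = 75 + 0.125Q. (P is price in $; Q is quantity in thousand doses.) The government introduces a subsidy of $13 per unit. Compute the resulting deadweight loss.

$198.82 thousand

Competitive equilibrium: 101 − 0.3Q = 75 + 0.125Q → Q* = 61.1765, P* = 82.6471.
The subsidy lowers effective supply by 13: P = 62 + 0.125Q.
New quantity: 101 − 0.3Q = 62 + 0.125Q → Q' = 91.7647.
Overproduction ΔQ = 91.7647 − 61.1765 = 30.5882; wedge = subsidy = 13.
DWL = ½ × 30.5882 × 13 = $198.82 thousand.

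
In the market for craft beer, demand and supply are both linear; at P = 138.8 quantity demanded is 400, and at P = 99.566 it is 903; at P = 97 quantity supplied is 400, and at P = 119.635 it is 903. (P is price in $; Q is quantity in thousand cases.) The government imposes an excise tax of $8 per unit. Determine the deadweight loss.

$260.16 thousand

Demand slope = (99.566 − 138.8)/(903 − 400) = −0.078, so P = 170 − 0.078Q.
Supply slope = (119.635 − 97)/(903 − 400) = 0.045, so P = 79 + 0.045Q.
Competitive equilibrium: 170 − 0.078Q = 79 + 0.045Q → Q* = 739.8374, P* = 112.2927.
With the tax, the buyer price exceeds the seller price by 8: (170 − 0.078Q) − (79 + 0.045Q) = 8 → Q' = 674.7967.
ΔQ = 739.8374 − 674.7967 = 65.0407; the wedge equals the tax, 8.
The triangle = ½ × 65.0407 × 8 = $260.16 thousand.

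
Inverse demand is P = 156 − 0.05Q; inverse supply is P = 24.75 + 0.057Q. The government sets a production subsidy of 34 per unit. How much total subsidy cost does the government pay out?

52509.35

Competitive equilibrium: 156 − 0.05Q = 24.75 + 0.057Q → Q* = 1226.6355, P* = 94.6682.
The subsidy lowers effective supply by 34: P = 0.057Q − 9.25.
New quantity: 156 − 0.05Q = 0.057Q − 9.25 → Q' = 1544.3925.
Total subsidy cost = 34 × 1544.3925 = 52509.35.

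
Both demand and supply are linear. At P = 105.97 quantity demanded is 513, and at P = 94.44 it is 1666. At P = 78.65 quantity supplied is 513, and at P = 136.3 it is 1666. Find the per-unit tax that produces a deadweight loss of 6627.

28.2

Demand slope = (94.44 − 105.97)/(1666 − 513) = −0.01, so P = 111.1 − 0.01Q.
Supply slope = (136.3 − 78.65)/(1666 − 513) = 0.05, so P = 53 + 0.05Q.
Competitive equilibrium: 111.1 − 0.01Q = 53 + 0.05Q → Q* = 968.3333, P* = 101.4167.
A tax t gives ΔQ = t/0.06 and wedge t, so DWL = t²/0.12.
t²/0.12 = 6627 → t² = 795.24 → t = 28.2.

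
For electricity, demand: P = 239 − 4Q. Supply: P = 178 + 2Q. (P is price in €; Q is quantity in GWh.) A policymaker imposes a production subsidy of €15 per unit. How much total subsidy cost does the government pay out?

Competitive equilibrium: 239 − 4Q = 178 + 2Q → Q* = 10.1667, P* = 198.3333.
The subsidy lowers effective supply by 15: P = 163 + 2Q.
New quantity: 239 − 4Q = 163 + 2Q → Q' = 12.6667.
Total subsidy cost = 15 × 12.6667 = €190.

€190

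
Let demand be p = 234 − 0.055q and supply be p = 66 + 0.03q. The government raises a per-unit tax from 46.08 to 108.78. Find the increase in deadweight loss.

57116.01

Competitive equilibrium: 234 − 0.055q = 66 + 0.03q → q* = 1976.4706, p* = 125.2941.
For a per-unit tax t: Δq = t/0.085, so DWL = ½·t·(t/0.085) = t²/0.17.
At t = 46.08: DWL = 12490.391. At t = 108.78: DWL = 69606.402.
Increase = 69606.402 − 12490.391 = 57116.01.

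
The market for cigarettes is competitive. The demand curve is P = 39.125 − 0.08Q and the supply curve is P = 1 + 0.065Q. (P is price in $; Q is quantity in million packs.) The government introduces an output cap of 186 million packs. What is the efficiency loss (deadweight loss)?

$429.08 million

Competitive equilibrium: 39.125 − 0.08Q = 1 + 0.065Q → Q* = 262.931, P* = 18.0905.
At Q = 186: demand price = 39.125 − 0.08·186 = 24.245; supply price = 1 + 0.065·186 = 13.09.
ΔQ = 262.931 − 186 = 76.931; wedge = 24.245 − 13.09 = 11.155.
Deadweight loss = ½ × 76.931 × 11.155 = $429.08 million.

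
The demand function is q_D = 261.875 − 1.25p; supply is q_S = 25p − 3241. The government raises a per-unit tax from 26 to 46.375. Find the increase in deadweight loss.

877.76

In inverse form: demand p = 209.5 − 0.8q, supply p = 129.64 + 0.04q.
Competitive equilibrium: 209.5 − 0.8q = 129.64 + 0.04q → q* = 95.0714, p* = 133.4429.
For a per-unit tax t: Δq = t/0.84, so DWL = ½·t·(t/0.84) = t²/1.68.
At t = 26: DWL = 402.381. At t = 46.375: DWL = 1280.143.
Increase = 1280.143 − 402.381 = 877.76.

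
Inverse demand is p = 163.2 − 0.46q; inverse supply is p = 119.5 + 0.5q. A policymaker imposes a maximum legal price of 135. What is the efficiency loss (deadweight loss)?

101.21

Competitive equilibrium: 163.2 − 0.46q = 119.5 + 0.5q → q* = 45.5208, p* = 142.2604.
At the ceiling p = 135, quantity supplied = (135 − 119.5)/0.5 = 31.
Willingness to pay at q' = 31: 163.2 − 0.46·31 = 148.94.
Δq = 45.5208 − 31 = 14.5208; wedge = 148.94 − 135 = 13.94.
DWL = ½ × 14.5208 × 13.94 = 101.21.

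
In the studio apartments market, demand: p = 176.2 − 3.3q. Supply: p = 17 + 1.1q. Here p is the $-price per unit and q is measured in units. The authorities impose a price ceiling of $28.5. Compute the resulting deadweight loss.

Competitive equilibrium: 176.2 − 3.3q = 17 + 1.1q → q* = 36.18182, p* = 56.8.
At the ceiling p = 28.5, quantity supplied = (28.5 − 17)/1.1 = 10.45455.
Willingness to pay at q' = 10.45455: 176.2 − 3.3·10.45455 = 141.69999.
Δq = 36.18182 − 10.45455 = 25.72727; wedge = 141.69999 − 28.5 = 113.19999.
Welfare loss = ½ × 25.72727 × 113.19999 = $1456.16.

$1456.16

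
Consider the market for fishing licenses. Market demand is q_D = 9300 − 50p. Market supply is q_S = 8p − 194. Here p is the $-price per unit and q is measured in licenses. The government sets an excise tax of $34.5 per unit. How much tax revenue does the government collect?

$30276.72

In inverse form: demand p = 186 − 0.02q, supply p = 24.25 + 0.125q.
Competitive equilibrium: 186 − 0.02q = 24.25 + 0.125q → q* = 1115.5172, p* = 163.6897.
With the tax, the buyer price exceeds the seller price by 34.5: (186 − 0.02q) − (24.25 + 0.125q) = 34.5 → q' = 877.5862.
Tax revenue = 34.5 × 877.5862 = $30276.72.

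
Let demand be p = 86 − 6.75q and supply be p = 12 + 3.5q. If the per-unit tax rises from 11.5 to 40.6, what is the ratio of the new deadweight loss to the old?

Competitive equilibrium: 86 − 6.75q = 12 + 3.5q → q* = 7.2195, p* = 37.2683.
For a per-unit tax t: Δq = t/10.25, so DWL = ½·t·(t/10.25) = t²/20.5.
At t = 11.5: DWL = 6.451. At t = 40.6: DWL = 80.408.
Ratio = (40.6/11.5)² = 12.464.

12.464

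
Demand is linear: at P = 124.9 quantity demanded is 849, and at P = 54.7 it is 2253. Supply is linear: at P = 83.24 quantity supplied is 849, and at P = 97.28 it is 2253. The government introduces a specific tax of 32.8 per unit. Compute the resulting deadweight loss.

Demand slope = (54.7 − 124.9)/(2253 − 849) = −0.05, so P = 167.35 − 0.05Q.
Supply slope = (97.28 − 83.24)/(2253 − 849) = 0.01, so P = 74.75 + 0.01Q.
Competitive equilibrium: 167.35 − 0.05Q = 74.75 + 0.01Q → Q* = 1543.3333, P* = 90.1833.
With the tax, the buyer price exceeds the seller price by 32.8: (167.35 − 0.05Q) − (74.75 + 0.01Q) = 32.8 → Q' = 996.6667.
ΔQ = 1543.3333 − 996.6667 = 546.6666; the wedge equals the tax, 32.8.
DWL = ½ × 546.6666 × 32.8 = 8965.33.

8965.33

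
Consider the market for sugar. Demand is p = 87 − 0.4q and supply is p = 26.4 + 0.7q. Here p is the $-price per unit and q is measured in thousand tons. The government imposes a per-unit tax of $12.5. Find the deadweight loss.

$71.02 thousand

Competitive equilibrium: 87 − 0.4q = 26.4 + 0.7q → q* = 55.0909, p* = 64.9636.
With the tax, the buyer price exceeds the seller price by 12.5: (87 − 0.4q) − (26.4 + 0.7q) = 12.5 → q' = 43.7273.
Δq = 55.0909 − 43.7273 = 11.3636; the wedge equals the tax, 12.5.
Welfare loss = ½ × 11.3636 × 12.5 = $71.02 thousand.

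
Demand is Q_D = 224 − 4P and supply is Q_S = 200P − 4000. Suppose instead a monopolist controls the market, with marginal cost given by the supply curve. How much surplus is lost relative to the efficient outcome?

622.78

In inverse form: demand P = 56 − 0.25Q, supply P = 20 + 0.005Q.
Competitive equilibrium: 56 − 0.25Q = 20 + 0.005Q → Q* = 141.1765, P* = 20.7059.
Marginal revenue: MR = 56 − 0.5Q. Set MR = MC: 56 − 0.5Q = 20 + 0.005Q → Q_m = 71.2871.
Price P_m = 56 − 0.25·71.2871 = 38.1782; MC(Q_m) = 20 + 0.005·71.2871 = 20.3564.
Competitive Q* = 141.1765, so ΔQ = 69.8894; wedge = 38.1782 − 20.3564 = 17.8218.
The triangle = ½ × 69.8894 × 17.8218 = 622.78.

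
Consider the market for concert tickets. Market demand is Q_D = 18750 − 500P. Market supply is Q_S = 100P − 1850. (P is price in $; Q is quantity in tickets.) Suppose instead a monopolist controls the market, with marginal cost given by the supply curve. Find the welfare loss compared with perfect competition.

In inverse form: demand P = 37.5 − 0.002Q, supply P = 18.5 + 0.01Q.
Competitive equilibrium: 37.5 − 0.002Q = 18.5 + 0.01Q → Q* = 1583.3333, P* = 34.3333.
Marginal revenue: MR = 37.5 − 0.004Q. Set MR = MC: 37.5 − 0.004Q = 18.5 + 0.01Q → Q_m = 1357.1429.
Price P_m = 37.5 − 0.002·1357.1429 = 34.7857; MC(Q_m) = 18.5 + 0.01·1357.1429 = 32.0714.
Competitive Q* = 1583.3333, so ΔQ = 226.1904; wedge = 34.7857 − 32.0714 = 2.7143.
Deadweight loss = ½ × 226.1904 × 2.7143 = $306.97.

$306.97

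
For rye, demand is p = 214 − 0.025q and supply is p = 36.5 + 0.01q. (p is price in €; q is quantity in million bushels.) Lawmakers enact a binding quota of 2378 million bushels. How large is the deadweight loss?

€126954.76 million

Competitive equilibrium: 214 − 0.025q = 36.5 + 0.01q → q* = 5071.4286, p* = 87.2143.
At q = 2378: demand price = 214 − 0.025·2378 = 154.55; supply price = 36.5 + 0.01·2378 = 60.28.
Δq = 5071.4286 − 2378 = 2693.4286; wedge = 154.55 − 60.28 = 94.27.
The triangle = ½ × 2693.4286 × 94.27 = €126954.76 million.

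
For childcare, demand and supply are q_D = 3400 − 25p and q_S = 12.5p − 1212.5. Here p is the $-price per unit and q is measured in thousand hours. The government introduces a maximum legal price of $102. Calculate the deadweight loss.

$4134.375 thousand

In inverse form: demand p = 136 − 0.04q, supply p = 97 + 0.08q.
Competitive equilibrium: 136 − 0.04q = 97 + 0.08q → q* = 325, p* = 123.
At the ceiling p = 102, quantity supplied = (102 − 97)/0.08 = 62.5.
Willingness to pay at q' = 62.5: 136 − 0.04·62.5 = 133.5.
Δq = 325 − 62.5 = 262.5; wedge = 133.5 − 102 = 31.5.
Deadweight loss = ½ × 262.5 × 31.5 = $4134.375 thousand.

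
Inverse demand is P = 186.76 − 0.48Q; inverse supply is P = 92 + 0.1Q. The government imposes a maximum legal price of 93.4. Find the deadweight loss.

Competitive equilibrium: 186.76 − 0.48Q = 92 + 0.1Q → Q* = 163.3793, P* = 108.3379.
At the ceiling P = 93.4, quantity supplied = (93.4 − 92)/0.1 = 14.
Willingness to pay at Q' = 14: 186.76 − 0.48·14 = 180.04.
ΔQ = 163.3793 − 14 = 149.3793; wedge = 180.04 − 93.4 = 86.64.
DWL = ½ × 149.3793 × 86.64 = 6471.11.

6471.11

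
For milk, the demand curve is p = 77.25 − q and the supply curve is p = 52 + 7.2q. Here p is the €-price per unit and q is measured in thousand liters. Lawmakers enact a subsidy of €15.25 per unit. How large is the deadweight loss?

Competitive equilibrium: 77.25 − q = 52 + 7.2q → q* = 3.0793, p* = 74.1707.
The subsidy lowers effective supply by 15.25: p = 36.75 + 7.2q.
New quantity: 77.25 − q = 36.75 + 7.2q → q' = 4.939.
Overproduction Δq = 4.939 − 3.0793 = 1.8597; wedge = subsidy = 15.25.
Welfare loss = ½ × 1.8597 × 15.25 = €14.18 thousand.

€14.18 thousand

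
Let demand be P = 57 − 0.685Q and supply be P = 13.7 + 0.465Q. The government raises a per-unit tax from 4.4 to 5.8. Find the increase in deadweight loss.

Competitive equilibrium: 57 − 0.685Q = 13.7 + 0.465Q → Q* = 37.6522, P* = 31.2083.
For a per-unit tax t: ΔQ = t/1.15, so DWL = ½·t·(t/1.15) = t²/2.3.
At t = 4.4: DWL = 8.417. At t = 5.8: DWL = 14.626.
Increase = 14.626 − 8.417 = 6.21.

6.21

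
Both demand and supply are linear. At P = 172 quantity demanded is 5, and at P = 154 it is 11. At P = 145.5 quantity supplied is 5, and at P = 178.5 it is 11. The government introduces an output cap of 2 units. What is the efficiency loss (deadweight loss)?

159.06

Demand slope = (154 − 172)/(11 − 5) = −3, so P = 187 − 3Q.
Supply slope = (178.5 − 145.5)/(11 − 5) = 5.5, so P = 118 + 5.5Q.
Competitive equilibrium: 187 − 3Q = 118 + 5.5Q → Q* = 8.1176, P* = 162.6471.
At Q = 2: demand price = 187 − 3·2 = 181; supply price = 118 + 5.5·2 = 129.
ΔQ = 8.1176 − 2 = 6.1176; wedge = 181 − 129 = 52.
Welfare loss = ½ × 6.1176 × 52 = 159.06.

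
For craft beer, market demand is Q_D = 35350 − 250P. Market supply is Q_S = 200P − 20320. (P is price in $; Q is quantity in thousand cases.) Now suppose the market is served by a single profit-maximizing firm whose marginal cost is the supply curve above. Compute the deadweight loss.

$8331.57 thousand

In inverse form: demand P = 141.4 − 0.004Q, supply P = 101.6 + 0.005Q.
Competitive equilibrium: 141.4 − 0.004Q = 101.6 + 0.005Q → Q* = 4422.222222, P* = 123.711111.
Marginal revenue: MR = 141.4 − 0.008Q. Set MR = MC: 141.4 − 0.008Q = 101.6 + 0.005Q → Q_m = 3061.538462.
Price P_m = 141.4 − 0.004·3061.538462 = 129.153846; MC(Q_m) = 101.6 + 0.005·3061.538462 = 116.907692.
Competitive Q* = 4422.222222, so ΔQ = 1360.68376; wedge = 129.153846 − 116.907692 = 12.246154.
DWL = ½ × 1360.68376 × 12.246154 = $8331.57 thousand.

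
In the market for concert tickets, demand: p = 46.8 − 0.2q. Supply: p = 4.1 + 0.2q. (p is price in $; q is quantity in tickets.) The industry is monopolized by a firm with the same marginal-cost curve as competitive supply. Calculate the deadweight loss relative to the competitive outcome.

Competitive equilibrium: 46.8 − 0.2q = 4.1 + 0.2q → q* = 106.75, p* = 25.45.
Marginal revenue: MR = 46.8 − 0.4q. Set MR = MC: 46.8 − 0.4q = 4.1 + 0.2q → q_m = 71.16667.
Price p_m = 46.8 − 0.2·71.16667 = 32.56667; MC(q_m) = 4.1 + 0.2·71.16667 = 18.33333.
Competitive q* = 106.75, so Δq = 35.58333; wedge = 32.56667 − 18.33333 = 14.23334.
Deadweight loss = ½ × 35.58333 × 14.23334 = $253.23.

$253.23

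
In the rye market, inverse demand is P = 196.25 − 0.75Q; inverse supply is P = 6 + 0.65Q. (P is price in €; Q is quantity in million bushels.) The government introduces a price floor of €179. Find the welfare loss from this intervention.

Competitive equilibrium: 196.25 − 0.75Q = 6 + 0.65Q → Q* = 135.8929, P* = 94.3304.
At the floor P = 179, quantity demanded = (196.25 − 179)/0.75 = 23.
Sellers' marginal cost at Q' = 23: 6 + 0.65·23 = 20.95.
ΔQ = 135.8929 − 23 = 112.8929; wedge = 179 − 20.95 = 158.05.
Deadweight loss = ½ × 112.8929 × 158.05 = €8921.36 million.

€8921.36 million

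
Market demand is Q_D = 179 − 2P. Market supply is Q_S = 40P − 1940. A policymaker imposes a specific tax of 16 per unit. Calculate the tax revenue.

In inverse form: demand P = 89.5 − 0.5Q, supply P = 48.5 + 0.025Q.
Competitive equilibrium: 89.5 − 0.5Q = 48.5 + 0.025Q → Q* = 78.0952, P* = 50.4524.
With the tax, the buyer price exceeds the seller price by 16: (89.5 − 0.5Q) − (48.5 + 0.025Q) = 16 → Q' = 47.619.
Tax revenue = 16 × 47.619 = 761.90.

761.90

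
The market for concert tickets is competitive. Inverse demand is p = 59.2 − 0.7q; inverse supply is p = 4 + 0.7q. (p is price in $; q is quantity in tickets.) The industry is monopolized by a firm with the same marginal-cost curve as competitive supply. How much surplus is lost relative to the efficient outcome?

Competitive equilibrium: 59.2 − 0.7q = 4 + 0.7q → q* = 39.4286, p* = 31.6.
Marginal revenue: MR = 59.2 − 1.4q. Set MR = MC: 59.2 − 1.4q = 4 + 0.7q → q_m = 26.2857.
Price p_m = 59.2 − 0.7·26.2857 = 40.8; MC(q_m) = 4 + 0.7·26.2857 = 22.4.
Competitive q* = 39.4286, so Δq = 13.1429; wedge = 40.8 − 22.4 = 18.4.
The triangle = ½ × 13.1429 × 18.4 = $120.91.

$120.91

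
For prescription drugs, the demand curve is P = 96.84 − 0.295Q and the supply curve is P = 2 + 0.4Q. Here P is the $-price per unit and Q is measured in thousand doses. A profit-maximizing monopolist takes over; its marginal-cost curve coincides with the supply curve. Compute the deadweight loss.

$574.57 thousand

Competitive equilibrium: 96.84 − 0.295Q = 2 + 0.4Q → Q* = 136.4604, P* = 56.5842.
Marginal revenue: MR = 96.84 − 0.59Q. Set MR = MC: 96.84 − 0.59Q = 2 + 0.4Q → Q_m = 95.798.
Price P_m = 96.84 − 0.295·95.798 = 68.5796; MC(Q_m) = 2 + 0.4·95.798 = 40.3192.
Competitive Q* = 136.4604, so ΔQ = 40.6624; wedge = 68.5796 − 40.3192 = 28.2604.
DWL = ½ × 40.6624 × 28.2604 = $574.57 thousand.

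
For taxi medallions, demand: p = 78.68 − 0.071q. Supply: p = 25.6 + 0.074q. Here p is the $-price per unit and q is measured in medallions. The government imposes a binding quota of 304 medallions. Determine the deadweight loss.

Competitive equilibrium: 78.68 − 0.071q = 25.6 + 0.074q → q* = 366.069, p* = 52.6891.
At q = 304: demand price = 78.68 − 0.071·304 = 57.096; supply price = 25.6 + 0.074·304 = 48.096.
Δq = 366.069 − 304 = 62.069; wedge = 57.096 − 48.096 = 9.
Deadweight loss = ½ × 62.069 × 9 = $279.31.

$279.31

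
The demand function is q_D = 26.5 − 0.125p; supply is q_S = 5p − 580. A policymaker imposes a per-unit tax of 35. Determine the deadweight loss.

74.70

In inverse form: demand p = 212 − 8q, supply p = 116 + 0.2q.
Competitive equilibrium: 212 − 8q = 116 + 0.2q → q* = 11.7073, p* = 118.3415.
With the tax, the buyer price exceeds the seller price by 35: (212 − 8q) − (116 + 0.2q) = 35 → q' = 7.439.
Δq = 11.7073 − 7.439 = 4.2683; the wedge equals the tax, 35.
The triangle = ½ × 4.2683 × 35 = 74.70.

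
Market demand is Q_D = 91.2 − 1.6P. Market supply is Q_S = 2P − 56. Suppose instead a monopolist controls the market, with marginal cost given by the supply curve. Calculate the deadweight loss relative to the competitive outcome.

47.68

In inverse form: demand P = 57 − 0.625Q, supply P = 28 + 0.5Q.
Competitive equilibrium: 57 − 0.625Q = 28 + 0.5Q → Q* = 25.7778, P* = 40.8889.
Marginal revenue: MR = 57 − 1.25Q. Set MR = MC: 57 − 1.25Q = 28 + 0.5Q → Q_m = 16.5714.
Price P_m = 57 − 0.625·16.5714 = 46.6429; MC(Q_m) = 28 + 0.5·16.5714 = 36.2857.
Competitive Q* = 25.7778, so ΔQ = 9.2064; wedge = 46.6429 − 36.2857 = 10.3572.
DWL = ½ × 9.2064 × 10.3572 = 47.68.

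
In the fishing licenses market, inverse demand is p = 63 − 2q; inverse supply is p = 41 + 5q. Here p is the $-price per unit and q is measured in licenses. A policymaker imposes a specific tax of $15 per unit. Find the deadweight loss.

$16.07

Competitive equilibrium: 63 − 2q = 41 + 5q → q* = 3.1429, p* = 56.7143.
With the tax, the buyer price exceeds the seller price by 15: (63 − 2q) − (41 + 5q) = 15 → q' = 1.
Δq = 3.1429 − 1 = 2.1429; the wedge equals the tax, 15.
The triangle = ½ × 2.1429 × 15 = $16.07.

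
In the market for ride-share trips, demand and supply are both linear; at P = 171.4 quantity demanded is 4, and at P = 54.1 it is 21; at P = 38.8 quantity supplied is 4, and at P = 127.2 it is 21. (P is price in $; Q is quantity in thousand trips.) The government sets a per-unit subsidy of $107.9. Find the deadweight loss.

$481.09 thousand

Demand slope = (54.1 − 171.4)/(21 − 4) = −6.9, so P = 199 − 6.9Q.
Supply slope = (127.2 − 38.8)/(21 − 4) = 5.2, so P = 18 + 5.2Q.
Competitive equilibrium: 199 − 6.9Q = 18 + 5.2Q → Q* = 14.9587, P* = 95.7851.
The subsidy lowers effective supply by 107.9: P = 5.2Q − 89.9.
New quantity: 199 − 6.9Q = 5.2Q − 89.9 → Q' = 23.876.
Overproduction ΔQ = 23.876 − 14.9587 = 8.9173; wedge = subsidy = 107.9.
The triangle = ½ × 8.9173 × 107.9 = $481.09 thousand.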